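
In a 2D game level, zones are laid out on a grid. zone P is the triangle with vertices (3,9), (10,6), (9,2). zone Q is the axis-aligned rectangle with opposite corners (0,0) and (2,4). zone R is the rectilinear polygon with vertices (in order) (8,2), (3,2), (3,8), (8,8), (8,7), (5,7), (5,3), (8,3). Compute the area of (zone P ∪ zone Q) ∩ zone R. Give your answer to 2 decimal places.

2.26

The region (zone P ∪ zone Q) ∩ zone R is the polygon with vertices (7.667,7), (5,7), (5,6.667), (3.857,8), (5.333,8).
By the shoelace formula its area is 2.26.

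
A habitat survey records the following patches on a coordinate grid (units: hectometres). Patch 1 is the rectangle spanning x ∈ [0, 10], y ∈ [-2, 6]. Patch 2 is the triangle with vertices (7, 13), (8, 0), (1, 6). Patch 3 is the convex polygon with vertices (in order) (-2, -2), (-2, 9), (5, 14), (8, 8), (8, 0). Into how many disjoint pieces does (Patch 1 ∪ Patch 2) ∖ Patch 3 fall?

(Patch 1 ∪ Patch 2) ∖ Patch 3 splits into 2 disjoint pieces (area 25.6, area 1.8301).

2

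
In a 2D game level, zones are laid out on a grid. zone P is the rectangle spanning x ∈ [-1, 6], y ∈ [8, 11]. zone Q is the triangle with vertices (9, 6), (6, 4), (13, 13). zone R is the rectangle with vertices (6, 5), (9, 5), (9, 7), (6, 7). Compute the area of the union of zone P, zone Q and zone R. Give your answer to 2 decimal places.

By inclusion–exclusion:
Individual areas: |zone P| = 21, |zone Q| = 6.5, |zone R| = 6.
|zone P∩zone Q| = 0.
|zone P∩zone R| = 0 (no overlap).
|zone Q∩zone R| = 2.1389.
|zone P∩zone Q∩zone R| = 0.
|zone P ∪ zone Q ∪ zone R| = 33.5 − 2.1389 + 0 = 31.36.

31.36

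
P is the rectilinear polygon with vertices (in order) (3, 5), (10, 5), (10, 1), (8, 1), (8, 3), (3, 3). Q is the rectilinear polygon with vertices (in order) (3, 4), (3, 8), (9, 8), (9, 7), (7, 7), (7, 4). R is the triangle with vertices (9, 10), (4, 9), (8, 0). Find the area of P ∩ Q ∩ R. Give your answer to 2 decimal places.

1.00

The intersection is the polygon with vertices (7,4), (6.222,4), (5.778,5), (7,5).
By the shoelace formula its area is 1.00.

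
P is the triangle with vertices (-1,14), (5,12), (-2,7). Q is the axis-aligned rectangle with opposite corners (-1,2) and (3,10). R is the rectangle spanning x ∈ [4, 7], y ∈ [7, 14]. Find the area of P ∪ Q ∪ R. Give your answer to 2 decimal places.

70.82

By inclusion–exclusion:
Individual areas: |P| = 22, |Q| = 32, |R| = 21.
|P∩Q| = 3.6571.
|P∩R| = 0.5238.
|Q∩R| = 0 (no overlap).
|P∩Q∩R| = 0.
|P ∪ Q ∪ R| = 75 − 4.181 + 0 = 70.82.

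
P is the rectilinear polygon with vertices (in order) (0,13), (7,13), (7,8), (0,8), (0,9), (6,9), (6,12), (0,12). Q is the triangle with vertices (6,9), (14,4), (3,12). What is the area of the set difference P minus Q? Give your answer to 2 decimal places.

16.23

|P| = 17, |P∩Q| = 0.767.
|P ∖ Q| = |P| − |P∩Q| = 17 − 0.767 = 16.23.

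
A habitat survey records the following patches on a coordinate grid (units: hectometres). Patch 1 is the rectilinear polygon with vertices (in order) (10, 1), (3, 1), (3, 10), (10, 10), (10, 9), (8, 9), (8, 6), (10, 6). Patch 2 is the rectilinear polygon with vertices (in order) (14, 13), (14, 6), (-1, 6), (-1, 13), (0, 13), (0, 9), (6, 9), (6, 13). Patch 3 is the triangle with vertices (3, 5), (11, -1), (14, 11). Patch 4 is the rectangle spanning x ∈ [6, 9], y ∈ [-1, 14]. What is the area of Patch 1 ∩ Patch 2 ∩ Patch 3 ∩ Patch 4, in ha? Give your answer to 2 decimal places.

2.36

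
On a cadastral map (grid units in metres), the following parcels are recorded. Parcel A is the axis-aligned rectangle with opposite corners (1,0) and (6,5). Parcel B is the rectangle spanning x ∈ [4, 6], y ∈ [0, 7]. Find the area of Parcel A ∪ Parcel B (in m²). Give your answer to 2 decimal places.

By inclusion–exclusion:
Individual areas: |Parcel A| = 25, |Parcel B| = 14.
|Parcel A∩Parcel B|: x∈[4,6], y∈[0,5] → 2·5 = 10.
|Parcel A ∪ Parcel B| = 39 − 10 = 29.00.

29.00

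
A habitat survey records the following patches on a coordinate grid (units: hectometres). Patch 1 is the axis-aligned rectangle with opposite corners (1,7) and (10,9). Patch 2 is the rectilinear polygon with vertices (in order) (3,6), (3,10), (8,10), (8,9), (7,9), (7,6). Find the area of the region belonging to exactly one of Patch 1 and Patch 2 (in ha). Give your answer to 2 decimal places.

|Patch 1| = 18, |Patch 2| = 17, |Patch 1∩Patch 2| = 8.
|Patch 1 △ Patch 2| = |Patch 1| + |Patch 2| − 2·|Patch 1∩Patch 2| = 18 + 17 − 16 = 19.00.

19.00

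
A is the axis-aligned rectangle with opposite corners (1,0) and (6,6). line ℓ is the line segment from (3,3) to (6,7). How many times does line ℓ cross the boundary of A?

The segment meets the boundary at (5.25,6).

1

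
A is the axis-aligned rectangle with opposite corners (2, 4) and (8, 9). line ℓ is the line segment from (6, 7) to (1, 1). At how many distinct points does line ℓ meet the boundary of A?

The segment meets the boundary at (3.5,4).

1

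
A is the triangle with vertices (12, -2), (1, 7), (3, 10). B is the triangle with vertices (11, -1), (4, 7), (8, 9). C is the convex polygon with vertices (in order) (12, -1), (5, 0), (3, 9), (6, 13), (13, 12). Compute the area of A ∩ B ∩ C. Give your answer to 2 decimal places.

The intersection is the polygon with vertices (10.955,-0.851), (10.857,-0.837), (4,7), (4.909,7.455), (10.833,-0.444).
By the shoelace formula its area is 6.21.

6.21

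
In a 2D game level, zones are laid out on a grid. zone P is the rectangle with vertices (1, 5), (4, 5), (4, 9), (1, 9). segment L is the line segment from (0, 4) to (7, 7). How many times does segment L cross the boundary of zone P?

The segment meets the boundary at (4,5.714), (2.333,5).

2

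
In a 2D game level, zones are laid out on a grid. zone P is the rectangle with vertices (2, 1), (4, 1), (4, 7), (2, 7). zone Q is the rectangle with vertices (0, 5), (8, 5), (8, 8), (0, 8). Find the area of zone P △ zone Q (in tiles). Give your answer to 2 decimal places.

|zone P∩zone Q|: x∈[2,4], y∈[5,7] → 2·2 = 4.
|zone P △ zone Q| = |zone P| + |zone Q| − 2·|zone P∩zone Q| = 12 + 24 − 8 = 28.00.

28.00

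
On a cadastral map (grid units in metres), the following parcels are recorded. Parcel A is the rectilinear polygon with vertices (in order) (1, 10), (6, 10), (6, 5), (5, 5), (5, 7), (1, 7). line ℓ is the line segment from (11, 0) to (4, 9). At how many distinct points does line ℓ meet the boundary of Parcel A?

1

The segment meets the boundary at (6,6.429).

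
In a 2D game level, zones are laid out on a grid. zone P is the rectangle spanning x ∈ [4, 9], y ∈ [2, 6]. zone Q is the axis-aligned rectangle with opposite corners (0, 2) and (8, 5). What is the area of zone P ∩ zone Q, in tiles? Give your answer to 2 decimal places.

12.00

|zone P∩zone Q|: x∈[4,8], y∈[2,5] → 4·3 = 12.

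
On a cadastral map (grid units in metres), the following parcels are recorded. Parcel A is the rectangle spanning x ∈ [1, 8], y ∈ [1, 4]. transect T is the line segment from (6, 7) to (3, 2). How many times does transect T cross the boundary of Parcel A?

1

The segment meets the boundary at (4.2,4).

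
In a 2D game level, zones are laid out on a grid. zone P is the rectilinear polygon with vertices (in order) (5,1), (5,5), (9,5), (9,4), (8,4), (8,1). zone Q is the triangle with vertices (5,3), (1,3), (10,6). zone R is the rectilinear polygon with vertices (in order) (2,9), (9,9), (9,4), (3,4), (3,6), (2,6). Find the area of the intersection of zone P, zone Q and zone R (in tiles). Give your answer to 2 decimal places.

1.83

The intersection is the polygon with vertices (7,5), (8.333,5), (6.667,4), (5,4), (5,4.333).
By the shoelace formula its area is 1.83.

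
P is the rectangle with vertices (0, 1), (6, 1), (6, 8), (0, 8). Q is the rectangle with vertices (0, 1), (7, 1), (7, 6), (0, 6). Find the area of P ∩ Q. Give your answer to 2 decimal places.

30.00

|P∩Q|: x∈[0,6], y∈[1,6] → 6·5 = 30.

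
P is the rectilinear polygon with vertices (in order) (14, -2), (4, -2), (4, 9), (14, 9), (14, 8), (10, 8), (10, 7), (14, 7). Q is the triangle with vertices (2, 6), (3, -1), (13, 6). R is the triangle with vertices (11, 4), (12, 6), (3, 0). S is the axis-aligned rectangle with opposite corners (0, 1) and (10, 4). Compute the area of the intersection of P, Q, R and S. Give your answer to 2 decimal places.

The intersection is the polygon with vertices (5,1), (4.5,1), (9,4), (10,4), (10,3.9), (8,2.5).
By the shoelace formula its area is 3.10.

3.10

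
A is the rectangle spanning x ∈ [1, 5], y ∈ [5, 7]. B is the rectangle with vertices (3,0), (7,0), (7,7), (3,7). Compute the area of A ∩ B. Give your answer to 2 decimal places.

4.00

|A∩B|: x∈[3,5], y∈[5,7] → 2·2 = 4.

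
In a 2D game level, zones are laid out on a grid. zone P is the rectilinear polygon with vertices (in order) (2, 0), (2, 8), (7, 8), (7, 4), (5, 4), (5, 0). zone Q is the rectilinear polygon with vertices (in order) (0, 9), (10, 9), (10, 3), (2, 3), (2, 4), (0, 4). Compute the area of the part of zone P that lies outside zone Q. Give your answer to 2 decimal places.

|zone P| = 32, |zone P∩zone Q| = 23.
|zone P ∖ zone Q| = |zone P| − |zone P∩zone Q| = 32 − 23 = 9.00.

9.00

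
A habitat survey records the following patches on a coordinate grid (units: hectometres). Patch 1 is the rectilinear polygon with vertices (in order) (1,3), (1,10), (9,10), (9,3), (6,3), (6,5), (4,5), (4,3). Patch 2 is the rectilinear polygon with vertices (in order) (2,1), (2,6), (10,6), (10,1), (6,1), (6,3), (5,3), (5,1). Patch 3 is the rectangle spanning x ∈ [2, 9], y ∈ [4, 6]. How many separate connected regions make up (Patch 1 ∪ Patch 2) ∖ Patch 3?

1

(Patch 1 ∪ Patch 2) ∖ Patch 3 is a single connected region.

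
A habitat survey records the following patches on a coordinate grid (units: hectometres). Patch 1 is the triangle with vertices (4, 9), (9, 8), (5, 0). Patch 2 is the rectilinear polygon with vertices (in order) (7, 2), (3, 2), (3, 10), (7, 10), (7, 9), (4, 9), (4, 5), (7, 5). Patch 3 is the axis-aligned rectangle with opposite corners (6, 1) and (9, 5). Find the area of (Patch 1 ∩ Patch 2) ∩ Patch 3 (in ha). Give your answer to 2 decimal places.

The region (Patch 1 ∩ Patch 2) ∩ Patch 3 is the polygon with vertices (7,5), (7,4), (6,2), (6,5).
By the shoelace formula its area is 2.00.

2.00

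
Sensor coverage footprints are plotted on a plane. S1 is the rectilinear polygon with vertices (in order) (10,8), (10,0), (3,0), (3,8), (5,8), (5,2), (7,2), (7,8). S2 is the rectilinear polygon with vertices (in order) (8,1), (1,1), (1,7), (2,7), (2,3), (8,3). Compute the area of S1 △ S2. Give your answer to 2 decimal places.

46.00

|S1| = 44, |S2| = 18, |S1∩S2| = 8.
|S1 △ S2| = |S1| + |S2| − 2·|S1∩S2| = 44 + 18 − 16 = 46.00.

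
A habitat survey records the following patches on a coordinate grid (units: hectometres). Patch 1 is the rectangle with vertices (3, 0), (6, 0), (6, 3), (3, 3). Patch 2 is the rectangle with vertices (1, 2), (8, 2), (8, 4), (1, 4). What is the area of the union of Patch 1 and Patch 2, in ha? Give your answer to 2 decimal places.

20.00

By inclusion–exclusion:
Individual areas: |Patch 1| = 9, |Patch 2| = 14.
|Patch 1∩Patch 2|: x∈[3,6], y∈[2,3] → 3·1 = 3.
|Patch 1 ∪ Patch 2| = 23 − 3 = 20.00.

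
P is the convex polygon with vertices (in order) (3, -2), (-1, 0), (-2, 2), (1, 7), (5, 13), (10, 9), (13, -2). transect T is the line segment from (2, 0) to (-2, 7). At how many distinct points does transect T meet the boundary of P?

The segment meets the boundary at (-0.537,4.439).

1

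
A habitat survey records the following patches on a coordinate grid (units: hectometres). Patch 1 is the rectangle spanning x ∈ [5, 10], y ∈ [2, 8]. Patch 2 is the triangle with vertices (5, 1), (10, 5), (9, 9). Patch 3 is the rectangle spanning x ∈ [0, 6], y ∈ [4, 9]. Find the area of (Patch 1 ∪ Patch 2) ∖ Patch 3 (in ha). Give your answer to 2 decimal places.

|Patch 1 ∪ Patch 2| = 30.75.
|(Patch 1 ∪ Patch 2) ∩ Patch 3| = 4.
|(Patch 1 ∪ Patch 2) ∖ Patch 3| = 30.75 − 4 = 26.75.

26.75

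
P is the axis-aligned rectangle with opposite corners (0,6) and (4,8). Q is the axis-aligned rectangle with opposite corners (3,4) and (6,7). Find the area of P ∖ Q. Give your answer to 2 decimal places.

7.00

|P∩Q|: x∈[3,4], y∈[6,7] → 1·1 = 1.
|P| = 8.
|P ∖ Q| = |P| − |P∩Q| = 8 − 1 = 7.00.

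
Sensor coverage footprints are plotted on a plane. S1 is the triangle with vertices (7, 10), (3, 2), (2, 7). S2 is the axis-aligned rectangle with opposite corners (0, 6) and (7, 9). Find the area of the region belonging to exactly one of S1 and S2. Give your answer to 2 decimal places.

19.37

|S1| = 14, |S2| = 21, |S1∩S2| = 7.8167.
|S1 △ S2| = |S1| + |S2| − 2·|S1∩S2| = 14 + 21 − 15.6333 = 19.37.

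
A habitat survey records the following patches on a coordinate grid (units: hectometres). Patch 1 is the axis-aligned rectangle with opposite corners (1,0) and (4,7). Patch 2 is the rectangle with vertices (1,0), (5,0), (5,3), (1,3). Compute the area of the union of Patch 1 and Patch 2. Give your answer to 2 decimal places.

By inclusion–exclusion:
Individual areas: |Patch 1| = 21, |Patch 2| = 12.
|Patch 1∩Patch 2|: x∈[1,4], y∈[0,3] → 3·3 = 9.
|Patch 1 ∪ Patch 2| = 33 − 9 = 24.00.

24.00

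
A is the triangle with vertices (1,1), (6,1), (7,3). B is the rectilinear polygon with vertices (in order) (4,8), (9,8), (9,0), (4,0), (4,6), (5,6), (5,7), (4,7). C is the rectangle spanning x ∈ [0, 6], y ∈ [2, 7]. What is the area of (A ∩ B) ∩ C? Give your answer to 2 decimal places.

0.67

The region (A ∩ B) ∩ C is the polygon with vertices (6,2.667), (6,2), (4,2).
By the shoelace formula its area is 0.67.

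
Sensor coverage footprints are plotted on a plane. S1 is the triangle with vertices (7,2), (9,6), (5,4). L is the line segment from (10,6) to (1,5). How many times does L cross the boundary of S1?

The segment meets the boundary at (8.714,5.857), (8.941,5.882).

2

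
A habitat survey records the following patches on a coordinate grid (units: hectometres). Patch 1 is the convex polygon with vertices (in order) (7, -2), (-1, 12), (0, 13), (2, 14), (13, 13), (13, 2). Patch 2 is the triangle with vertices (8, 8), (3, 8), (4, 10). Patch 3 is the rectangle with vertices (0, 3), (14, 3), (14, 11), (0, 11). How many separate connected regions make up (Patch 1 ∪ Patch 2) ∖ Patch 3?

2

(Patch 1 ∪ Patch 2) ∖ Patch 3 splits into 2 disjoint pieces (area 33.875, area 25.1429).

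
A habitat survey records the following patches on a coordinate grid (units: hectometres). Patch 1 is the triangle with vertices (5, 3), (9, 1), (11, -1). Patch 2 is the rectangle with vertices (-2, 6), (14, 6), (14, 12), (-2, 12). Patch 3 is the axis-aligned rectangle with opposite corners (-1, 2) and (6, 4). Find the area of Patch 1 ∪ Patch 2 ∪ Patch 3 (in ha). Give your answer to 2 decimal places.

By inclusion–exclusion:
Individual areas: |Patch 1| = 2, |Patch 2| = 96, |Patch 3| = 14.
|Patch 1∩Patch 2| = 0.
|Patch 1∩Patch 3| = 0.0833.
|Patch 2∩Patch 3| = 0 (no overlap).
|Patch 1∩Patch 2∩Patch 3| = 0.
|Patch 1 ∪ Patch 2 ∪ Patch 3| = 112 − 0.0833 + 0 = 111.92.

111.92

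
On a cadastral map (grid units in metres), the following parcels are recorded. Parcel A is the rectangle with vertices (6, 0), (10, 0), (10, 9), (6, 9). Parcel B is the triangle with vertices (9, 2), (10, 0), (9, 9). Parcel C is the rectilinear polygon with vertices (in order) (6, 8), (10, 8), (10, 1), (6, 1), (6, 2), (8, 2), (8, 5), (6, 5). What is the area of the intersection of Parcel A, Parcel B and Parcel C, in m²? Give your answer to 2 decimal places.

The intersection is the polygon with vertices (9,8), (9.111,8), (9.889,1), (9.5,1), (9,2).
By the shoelace formula its area is 3.25.

3.25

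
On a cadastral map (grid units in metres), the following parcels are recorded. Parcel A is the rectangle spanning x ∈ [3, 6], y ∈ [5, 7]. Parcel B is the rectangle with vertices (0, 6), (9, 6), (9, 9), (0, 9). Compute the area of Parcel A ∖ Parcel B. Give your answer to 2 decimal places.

3.00

|Parcel A∩Parcel B|: x∈[3,6], y∈[6,7] → 3·1 = 3.
|Parcel A| = 6.
|Parcel A ∖ Parcel B| = |Parcel A| − |Parcel A∩Parcel B| = 6 − 3 = 3.00.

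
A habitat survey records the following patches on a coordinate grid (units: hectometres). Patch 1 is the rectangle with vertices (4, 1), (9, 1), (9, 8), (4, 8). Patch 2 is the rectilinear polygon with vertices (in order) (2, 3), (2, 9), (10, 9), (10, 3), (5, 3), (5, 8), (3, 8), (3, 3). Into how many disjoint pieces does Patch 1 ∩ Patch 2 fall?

1

Patch 1 ∩ Patch 2 is a single connected region.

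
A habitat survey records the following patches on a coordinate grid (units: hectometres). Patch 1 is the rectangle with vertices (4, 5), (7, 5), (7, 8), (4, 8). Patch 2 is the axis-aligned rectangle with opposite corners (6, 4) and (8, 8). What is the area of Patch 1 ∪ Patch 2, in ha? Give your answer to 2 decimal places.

14.00

By inclusion–exclusion:
Individual areas: |Patch 1| = 9, |Patch 2| = 8.
|Patch 1∩Patch 2|: x∈[6,7], y∈[5,8] → 1·3 = 3.
|Patch 1 ∪ Patch 2| = 17 − 3 = 14.00.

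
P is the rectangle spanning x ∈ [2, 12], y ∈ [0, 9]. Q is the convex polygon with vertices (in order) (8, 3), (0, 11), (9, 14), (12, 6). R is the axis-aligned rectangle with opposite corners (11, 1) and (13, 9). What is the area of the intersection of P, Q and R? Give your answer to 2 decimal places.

The intersection is the polygon with vertices (12,6), (11,5.25), (11,8.667).
By the shoelace formula its area is 1.71.

1.71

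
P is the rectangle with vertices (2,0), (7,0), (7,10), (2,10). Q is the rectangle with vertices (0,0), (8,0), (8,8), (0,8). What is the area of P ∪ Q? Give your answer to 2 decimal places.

By inclusion–exclusion:
Individual areas: |P| = 50, |Q| = 64.
|P∩Q|: x∈[2,7], y∈[0,8] → 5·8 = 40.
|P ∪ Q| = 114 − 40 = 74.00.

74.00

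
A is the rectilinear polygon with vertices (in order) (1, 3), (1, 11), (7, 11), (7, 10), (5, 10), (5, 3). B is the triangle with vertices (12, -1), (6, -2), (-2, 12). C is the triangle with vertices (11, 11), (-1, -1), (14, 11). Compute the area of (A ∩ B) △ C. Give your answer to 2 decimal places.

28.22

|A ∩ B| = 13.4107.
|(A ∩ B) ∩ C| = 1.5935.
|(A ∩ B) △ C| = 13.4107 + 18 − 3.187 = 28.22.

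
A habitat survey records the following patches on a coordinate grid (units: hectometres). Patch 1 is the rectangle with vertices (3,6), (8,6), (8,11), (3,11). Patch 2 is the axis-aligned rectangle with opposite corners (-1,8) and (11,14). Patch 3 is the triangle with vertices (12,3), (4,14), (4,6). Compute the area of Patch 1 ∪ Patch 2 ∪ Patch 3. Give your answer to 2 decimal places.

92.91

By inclusion–exclusion:
Individual areas: |Patch 1| = 25, |Patch 2| = 72, |Patch 3| = 32.
|Patch 1∩Patch 2|: x∈[3,8], y∈[8,11] → 5·3 = 15.
|Patch 1∩Patch 3| = 17.7273.
|Patch 2∩Patch 3| = 13.0909.
|Patch 1∩Patch 2∩Patch 3| = 9.7273.
|Patch 1 ∪ Patch 2 ∪ Patch 3| = 129 − 45.8182 + 9.7273 = 92.91.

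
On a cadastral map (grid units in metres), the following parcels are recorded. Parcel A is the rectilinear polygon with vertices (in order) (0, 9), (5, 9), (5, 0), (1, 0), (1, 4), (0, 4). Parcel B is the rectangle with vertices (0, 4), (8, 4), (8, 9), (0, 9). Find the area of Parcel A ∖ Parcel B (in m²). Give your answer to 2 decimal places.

|Parcel A| = 41, |Parcel A∩Parcel B| = 25.
|Parcel A ∖ Parcel B| = |Parcel A| − |Parcel A∩Parcel B| = 41 − 25 = 16.00.

16.00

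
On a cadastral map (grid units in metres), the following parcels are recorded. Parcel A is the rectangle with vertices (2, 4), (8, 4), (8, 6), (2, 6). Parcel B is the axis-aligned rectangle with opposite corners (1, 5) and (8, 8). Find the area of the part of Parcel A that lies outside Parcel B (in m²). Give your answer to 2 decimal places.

|Parcel A∩Parcel B|: x∈[2,8], y∈[5,6] → 6·1 = 6.
|Parcel A| = 12.
|Parcel A ∖ Parcel B| = |Parcel A| − |Parcel A∩Parcel B| = 12 − 6 = 6.00.

6.00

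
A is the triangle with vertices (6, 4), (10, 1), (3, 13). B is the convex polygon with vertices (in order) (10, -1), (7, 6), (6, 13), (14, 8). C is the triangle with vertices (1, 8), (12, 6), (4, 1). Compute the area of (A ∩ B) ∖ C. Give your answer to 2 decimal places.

|A ∩ B| = 1.9531.
|(A ∩ B) ∩ C| = 0.6339.
|(A ∩ B) ∖ C| = 1.9531 − 0.6339 = 1.32.

1.32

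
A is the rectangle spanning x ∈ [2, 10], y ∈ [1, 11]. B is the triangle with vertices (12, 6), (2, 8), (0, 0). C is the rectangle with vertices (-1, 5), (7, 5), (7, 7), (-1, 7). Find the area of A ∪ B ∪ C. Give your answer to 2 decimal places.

By inclusion–exclusion:
Individual areas: |A| = 80, |B| = 42, |C| = 16.
|A∩B| = 33.6.
|A∩C|: x∈[2,7], y∈[5,7] → 5·2 = 10.
|B∩C| = 11.
|A∩B∩C| = 10.
|A ∪ B ∪ C| = 138 − 54.6 + 10 = 93.40.

93.40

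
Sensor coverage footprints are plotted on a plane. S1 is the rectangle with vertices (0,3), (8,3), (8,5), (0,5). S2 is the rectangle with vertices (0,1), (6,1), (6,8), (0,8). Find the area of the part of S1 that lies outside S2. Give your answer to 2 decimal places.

4.00

|S1∩S2|: x∈[0,6], y∈[3,5] → 6·2 = 12.
|S1| = 16.
|S1 ∖ S2| = |S1| − |S1∩S2| = 16 − 12 = 4.00.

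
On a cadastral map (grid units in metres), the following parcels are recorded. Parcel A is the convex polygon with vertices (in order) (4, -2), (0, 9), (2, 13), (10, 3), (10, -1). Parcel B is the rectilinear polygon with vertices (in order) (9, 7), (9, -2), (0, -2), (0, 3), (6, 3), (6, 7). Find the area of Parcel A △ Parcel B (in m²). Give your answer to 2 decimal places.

65.13

|Parcel A| = 81, |Parcel B| = 57, |Parcel A∩Parcel B| = 36.4371.
|Parcel A △ Parcel B| = |Parcel A| + |Parcel B| − 2·|Parcel A∩Parcel B| = 81 + 57 − 72.8742 = 65.13.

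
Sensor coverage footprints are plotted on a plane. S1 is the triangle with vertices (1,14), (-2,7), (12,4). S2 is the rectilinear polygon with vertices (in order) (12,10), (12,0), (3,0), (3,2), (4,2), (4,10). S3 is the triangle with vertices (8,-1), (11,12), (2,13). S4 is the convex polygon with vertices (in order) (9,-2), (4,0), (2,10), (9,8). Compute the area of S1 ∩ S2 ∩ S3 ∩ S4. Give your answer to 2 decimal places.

14.76

The intersection is the polygon with vertices (9,6.727), (9,4.643), (5.236,5.449), (4,8.333), (4,9.429), (6.958,8.583).
By the shoelace formula its area is 14.76.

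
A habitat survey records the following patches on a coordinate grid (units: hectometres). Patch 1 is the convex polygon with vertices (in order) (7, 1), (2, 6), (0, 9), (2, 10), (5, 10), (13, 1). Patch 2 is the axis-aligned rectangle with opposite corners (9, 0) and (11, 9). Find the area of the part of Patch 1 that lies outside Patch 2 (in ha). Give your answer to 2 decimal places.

47.75

|Patch 1| = 54.5, |Patch 1∩Patch 2| = 6.75.
|Patch 1 ∖ Patch 2| = |Patch 1| − |Patch 1∩Patch 2| = 54.5 − 6.75 = 47.75.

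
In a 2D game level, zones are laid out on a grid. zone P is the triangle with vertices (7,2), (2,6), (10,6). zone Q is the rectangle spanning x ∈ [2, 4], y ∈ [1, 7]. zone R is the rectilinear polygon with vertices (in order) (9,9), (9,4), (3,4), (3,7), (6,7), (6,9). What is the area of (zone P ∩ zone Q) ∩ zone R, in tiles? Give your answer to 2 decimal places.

The region (zone P ∩ zone Q) ∩ zone R is the polygon with vertices (4,6), (4,4.4), (3,5.2), (3,6).
By the shoelace formula its area is 1.20.

1.20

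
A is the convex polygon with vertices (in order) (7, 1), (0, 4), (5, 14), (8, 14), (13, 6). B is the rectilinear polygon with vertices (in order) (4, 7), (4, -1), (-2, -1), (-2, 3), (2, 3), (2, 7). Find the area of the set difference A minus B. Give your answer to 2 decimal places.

89.93

|A| = 98.5, |A∩B| = 8.5714.
|A ∖ B| = |A| − |A∩B| = 98.5 − 8.5714 = 89.93.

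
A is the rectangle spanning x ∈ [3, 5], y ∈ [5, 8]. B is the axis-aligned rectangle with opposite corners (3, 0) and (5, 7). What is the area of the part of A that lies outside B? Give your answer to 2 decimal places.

2.00

|A∩B|: x∈[3,5], y∈[5,7] → 2·2 = 4.
|A| = 6.
|A ∖ B| = |A| − |A∩B| = 6 − 4 = 2.00.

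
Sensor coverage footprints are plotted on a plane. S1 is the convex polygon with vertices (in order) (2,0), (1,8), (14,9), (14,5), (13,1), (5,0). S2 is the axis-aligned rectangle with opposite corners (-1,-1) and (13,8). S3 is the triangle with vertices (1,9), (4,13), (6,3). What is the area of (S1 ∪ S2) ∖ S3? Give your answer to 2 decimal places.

129.00

|S1 ∪ S2| = 137.5.
|(S1 ∪ S2) ∩ S3| = 8.4976.
|(S1 ∪ S2) ∖ S3| = 137.5 − 8.4976 = 129.00.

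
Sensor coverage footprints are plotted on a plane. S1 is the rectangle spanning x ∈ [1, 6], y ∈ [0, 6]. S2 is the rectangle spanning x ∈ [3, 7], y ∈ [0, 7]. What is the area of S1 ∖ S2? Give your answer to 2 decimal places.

12.00

|S1∩S2|: x∈[3,6], y∈[0,6] → 3·6 = 18.
|S1| = 30.
|S1 ∖ S2| = |S1| − |S1∩S2| = 30 − 18 = 12.00.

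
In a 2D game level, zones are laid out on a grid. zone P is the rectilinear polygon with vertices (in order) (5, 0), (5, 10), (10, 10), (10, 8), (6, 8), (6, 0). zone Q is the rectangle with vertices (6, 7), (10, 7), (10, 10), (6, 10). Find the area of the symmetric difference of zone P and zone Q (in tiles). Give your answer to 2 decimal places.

|zone P| = 18, |zone Q| = 12, |zone P∩zone Q| = 8.
|zone P △ zone Q| = |zone P| + |zone Q| − 2·|zone P∩zone Q| = 18 + 12 − 16 = 14.00.

14.00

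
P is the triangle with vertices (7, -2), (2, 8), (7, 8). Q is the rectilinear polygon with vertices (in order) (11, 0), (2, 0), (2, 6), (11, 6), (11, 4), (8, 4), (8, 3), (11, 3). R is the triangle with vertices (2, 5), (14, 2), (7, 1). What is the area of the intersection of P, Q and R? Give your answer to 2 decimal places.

5.70

The intersection is the polygon with vertices (7,1), (4.5,3), (3.714,4.571), (7,3.75).
By the shoelace formula its area is 5.70.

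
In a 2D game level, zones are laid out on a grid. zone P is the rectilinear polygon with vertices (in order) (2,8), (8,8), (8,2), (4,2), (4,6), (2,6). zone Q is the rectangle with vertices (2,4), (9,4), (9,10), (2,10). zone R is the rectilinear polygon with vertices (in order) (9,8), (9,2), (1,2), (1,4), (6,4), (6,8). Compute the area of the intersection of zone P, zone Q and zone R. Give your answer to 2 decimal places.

8.00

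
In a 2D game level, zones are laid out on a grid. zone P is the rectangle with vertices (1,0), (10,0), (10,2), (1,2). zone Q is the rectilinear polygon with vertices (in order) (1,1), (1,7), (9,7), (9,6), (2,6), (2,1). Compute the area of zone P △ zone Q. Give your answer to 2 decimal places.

29.00

|zone P| = 18, |zone Q| = 13, |zone P∩zone Q| = 1.
|zone P △ zone Q| = |zone P| + |zone Q| − 2·|zone P∩zone Q| = 18 + 13 − 2 = 29.00.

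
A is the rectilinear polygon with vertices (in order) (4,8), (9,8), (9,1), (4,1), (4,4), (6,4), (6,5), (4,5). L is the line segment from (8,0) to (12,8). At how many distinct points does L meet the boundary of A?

The segment meets the boundary at (9,2), (8.5,1).

2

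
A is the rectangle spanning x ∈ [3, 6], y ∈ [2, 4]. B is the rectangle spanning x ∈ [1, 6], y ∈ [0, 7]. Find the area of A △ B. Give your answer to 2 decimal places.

|A∩B|: x∈[3,6], y∈[2,4] → 3·2 = 6.
|A △ B| = |A| + |B| − 2·|A∩B| = 6 + 35 − 12 = 29.00.

29.00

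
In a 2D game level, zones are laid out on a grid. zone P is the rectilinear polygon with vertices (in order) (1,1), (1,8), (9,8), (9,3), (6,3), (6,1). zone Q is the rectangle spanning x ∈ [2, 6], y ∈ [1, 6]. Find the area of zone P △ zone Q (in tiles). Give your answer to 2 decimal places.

|zone P| = 50, |zone Q| = 20, |zone P∩zone Q| = 20.
|zone P △ zone Q| = |zone P| + |zone Q| − 2·|zone P∩zone Q| = 50 + 20 − 40 = 30.00.

30.00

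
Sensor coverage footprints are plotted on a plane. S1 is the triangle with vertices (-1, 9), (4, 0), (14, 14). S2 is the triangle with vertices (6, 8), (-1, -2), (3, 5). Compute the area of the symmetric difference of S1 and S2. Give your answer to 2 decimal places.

78.89

|S1| = 80, |S2| = 4.5, |S1∩S2| = 2.8033.
|S1 △ S2| = |S1| + |S2| − 2·|S1∩S2| = 80 + 4.5 − 5.6066 = 78.89.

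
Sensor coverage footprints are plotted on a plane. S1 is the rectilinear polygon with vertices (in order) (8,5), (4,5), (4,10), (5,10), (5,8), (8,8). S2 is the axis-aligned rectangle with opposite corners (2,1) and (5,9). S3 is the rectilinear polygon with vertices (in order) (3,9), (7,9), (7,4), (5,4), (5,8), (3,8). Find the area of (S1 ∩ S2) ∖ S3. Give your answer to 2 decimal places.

3.00

|S1 ∩ S2| = 4.
|(S1 ∩ S2) ∩ S3| = 1.
|(S1 ∩ S2) ∖ S3| = 4 − 1 = 3.00.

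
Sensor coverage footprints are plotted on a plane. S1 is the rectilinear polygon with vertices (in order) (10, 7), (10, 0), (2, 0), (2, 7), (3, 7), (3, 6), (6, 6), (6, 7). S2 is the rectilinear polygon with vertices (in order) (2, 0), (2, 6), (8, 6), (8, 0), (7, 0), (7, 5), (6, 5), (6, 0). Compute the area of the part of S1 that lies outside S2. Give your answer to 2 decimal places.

|S1| = 53, |S1∩S2| = 31.
|S1 ∖ S2| = |S1| − |S1∩S2| = 53 − 31 = 22.00.

22.00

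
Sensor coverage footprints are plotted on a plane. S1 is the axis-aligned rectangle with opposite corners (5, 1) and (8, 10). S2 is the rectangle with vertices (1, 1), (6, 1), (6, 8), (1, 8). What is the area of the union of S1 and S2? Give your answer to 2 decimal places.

By inclusion–exclusion:
Individual areas: |S1| = 27, |S2| = 35.
|S1∩S2|: x∈[5,6], y∈[1,8] → 1·7 = 7.
|S1 ∪ S2| = 62 − 7 = 55.00.

55.00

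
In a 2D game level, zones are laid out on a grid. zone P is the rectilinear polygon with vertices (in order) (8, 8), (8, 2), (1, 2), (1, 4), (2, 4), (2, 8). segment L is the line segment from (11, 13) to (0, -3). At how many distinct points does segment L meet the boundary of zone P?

2

The segment meets the boundary at (3.438,2), (7.562,8).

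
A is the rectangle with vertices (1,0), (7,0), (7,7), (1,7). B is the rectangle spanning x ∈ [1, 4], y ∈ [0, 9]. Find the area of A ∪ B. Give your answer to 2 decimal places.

48.00

By inclusion–exclusion:
Individual areas: |A| = 42, |B| = 27.
|A∩B|: x∈[1,4], y∈[0,7] → 3·7 = 21.
|A ∪ B| = 69 − 21 = 48.00.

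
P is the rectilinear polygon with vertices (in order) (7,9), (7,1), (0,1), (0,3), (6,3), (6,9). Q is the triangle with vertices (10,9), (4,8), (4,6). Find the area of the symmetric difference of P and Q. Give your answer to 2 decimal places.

23.67

|P| = 20, |Q| = 6, |P∩Q| = 1.1667.
|P △ Q| = |P| + |Q| − 2·|P∩Q| = 20 + 6 − 2.3333 = 23.67.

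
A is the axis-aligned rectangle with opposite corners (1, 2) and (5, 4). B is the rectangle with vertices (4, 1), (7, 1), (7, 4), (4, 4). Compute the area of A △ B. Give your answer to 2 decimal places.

|A∩B|: x∈[4,5], y∈[2,4] → 1·2 = 2.
|A △ B| = |A| + |B| − 2·|A∩B| = 8 + 9 − 4 = 13.00.

13.00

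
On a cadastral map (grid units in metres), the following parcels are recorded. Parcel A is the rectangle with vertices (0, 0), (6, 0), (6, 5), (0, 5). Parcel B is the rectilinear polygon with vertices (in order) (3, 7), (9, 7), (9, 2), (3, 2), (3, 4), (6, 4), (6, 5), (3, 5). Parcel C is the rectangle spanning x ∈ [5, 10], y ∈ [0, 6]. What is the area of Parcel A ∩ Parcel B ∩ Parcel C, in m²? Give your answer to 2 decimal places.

2.00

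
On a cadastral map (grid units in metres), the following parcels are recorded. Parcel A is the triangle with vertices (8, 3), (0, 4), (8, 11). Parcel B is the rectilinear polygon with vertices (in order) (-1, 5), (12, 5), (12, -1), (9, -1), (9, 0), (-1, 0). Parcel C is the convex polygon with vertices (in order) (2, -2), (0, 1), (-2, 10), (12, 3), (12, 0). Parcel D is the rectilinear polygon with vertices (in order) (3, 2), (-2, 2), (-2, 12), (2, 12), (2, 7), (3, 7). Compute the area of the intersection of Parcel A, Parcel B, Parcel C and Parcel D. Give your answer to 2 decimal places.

The intersection is the polygon with vertices (3,5), (3,3.625), (0,4), (1.143,5).
By the shoelace formula its area is 2.99.

2.99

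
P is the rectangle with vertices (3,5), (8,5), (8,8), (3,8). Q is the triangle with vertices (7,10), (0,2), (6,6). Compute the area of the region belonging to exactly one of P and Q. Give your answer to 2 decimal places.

|P| = 15, |Q| = 10, |P∩Q| = 5.8571.
|P △ Q| = |P| + |Q| − 2·|P∩Q| = 15 + 10 − 11.7143 = 13.29.

13.29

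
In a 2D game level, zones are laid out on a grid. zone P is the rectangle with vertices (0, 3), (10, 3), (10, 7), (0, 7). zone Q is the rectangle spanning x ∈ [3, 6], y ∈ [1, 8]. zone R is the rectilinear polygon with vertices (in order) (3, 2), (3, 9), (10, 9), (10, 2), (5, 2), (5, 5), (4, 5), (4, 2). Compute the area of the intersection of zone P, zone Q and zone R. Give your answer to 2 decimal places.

The intersection is the polygon with vertices (6,3), (5,3), (5,5), (4,5), (4,3), (3,3), (3,7), (6,7).
By the shoelace formula its area is 10.00.

10.00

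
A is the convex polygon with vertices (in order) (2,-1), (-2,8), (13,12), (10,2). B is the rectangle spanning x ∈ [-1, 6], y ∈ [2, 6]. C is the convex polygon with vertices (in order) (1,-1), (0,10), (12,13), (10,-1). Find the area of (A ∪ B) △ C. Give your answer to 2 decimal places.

45.28

|A ∪ B| = 114.125.
|(A ∪ B) ∩ C| = 99.673.
|(A ∪ B) △ C| = 114.125 + 130.5 − 199.3461 = 45.28.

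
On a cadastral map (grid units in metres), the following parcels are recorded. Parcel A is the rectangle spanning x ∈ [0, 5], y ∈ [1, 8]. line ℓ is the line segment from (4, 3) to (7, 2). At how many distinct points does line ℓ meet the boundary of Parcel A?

1

The segment meets the boundary at (5,2.667).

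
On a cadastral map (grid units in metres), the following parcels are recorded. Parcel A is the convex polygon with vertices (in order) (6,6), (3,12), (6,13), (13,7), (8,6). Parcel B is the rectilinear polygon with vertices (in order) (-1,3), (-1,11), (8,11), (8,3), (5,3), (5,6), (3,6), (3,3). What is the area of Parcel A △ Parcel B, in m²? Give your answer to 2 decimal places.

69.50

|Parcel A| = 36, |Parcel B| = 66, |Parcel A∩Parcel B| = 16.25.
|Parcel A △ Parcel B| = |Parcel A| + |Parcel B| − 2·|Parcel A∩Parcel B| = 36 + 66 − 32.5 = 69.50.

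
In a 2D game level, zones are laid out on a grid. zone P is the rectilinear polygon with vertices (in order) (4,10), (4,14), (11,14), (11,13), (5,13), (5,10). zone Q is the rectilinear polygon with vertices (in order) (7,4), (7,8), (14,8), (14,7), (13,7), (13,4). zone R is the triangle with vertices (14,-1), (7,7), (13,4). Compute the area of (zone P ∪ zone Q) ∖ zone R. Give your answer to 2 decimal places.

|zone P ∪ zone Q| = 35.
|(zone P ∪ zone Q) ∩ zone R| = 5.0625.
|(zone P ∪ zone Q) ∖ zone R| = 35 − 5.0625 = 29.94.

29.94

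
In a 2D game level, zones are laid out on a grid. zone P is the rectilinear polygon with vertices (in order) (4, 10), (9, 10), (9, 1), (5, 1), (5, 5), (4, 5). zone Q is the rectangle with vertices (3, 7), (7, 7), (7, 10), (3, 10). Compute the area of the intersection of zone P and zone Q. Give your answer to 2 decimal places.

The intersection is the polygon with vertices (7,10), (7,7), (4,7), (4,10).
By the shoelace formula its area is 9.00.

9.00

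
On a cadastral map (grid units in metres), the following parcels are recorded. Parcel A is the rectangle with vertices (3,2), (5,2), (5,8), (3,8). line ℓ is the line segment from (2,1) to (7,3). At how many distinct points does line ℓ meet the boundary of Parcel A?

The segment meets the boundary at (5,2.2), (4.5,2).

2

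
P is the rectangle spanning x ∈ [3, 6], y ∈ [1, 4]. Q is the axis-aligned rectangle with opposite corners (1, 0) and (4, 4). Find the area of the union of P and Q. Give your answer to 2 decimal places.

18.00

By inclusion–exclusion:
Individual areas: |P| = 9, |Q| = 12.
|P∩Q|: x∈[3,4], y∈[1,4] → 1·3 = 3.
|P ∪ Q| = 21 − 3 = 18.00.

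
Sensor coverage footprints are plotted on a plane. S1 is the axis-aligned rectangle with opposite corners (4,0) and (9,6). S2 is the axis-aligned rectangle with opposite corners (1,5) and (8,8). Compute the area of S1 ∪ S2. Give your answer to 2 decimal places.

By inclusion–exclusion:
Individual areas: |S1| = 30, |S2| = 21.
|S1∩S2|: x∈[4,8], y∈[5,6] → 4·1 = 4.
|S1 ∪ S2| = 51 − 4 = 47.00.

47.00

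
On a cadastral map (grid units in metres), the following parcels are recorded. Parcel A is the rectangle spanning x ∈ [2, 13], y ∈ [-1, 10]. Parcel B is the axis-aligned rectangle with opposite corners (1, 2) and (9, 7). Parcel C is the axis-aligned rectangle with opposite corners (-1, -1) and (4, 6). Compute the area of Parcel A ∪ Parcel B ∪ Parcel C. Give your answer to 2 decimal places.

143.00

By inclusion–exclusion:
Individual areas: |Parcel A| = 121, |Parcel B| = 40, |Parcel C| = 35.
|Parcel A∩Parcel B|: x∈[2,9], y∈[2,7] → 7·5 = 35.
|Parcel A∩Parcel C|: x∈[2,4], y∈[-1,6] → 2·7 = 14.
|Parcel B∩Parcel C|: x∈[1,4], y∈[2,6] → 3·4 = 12.
|Parcel A∩Parcel B∩Parcel C| = 8.
|Parcel A ∪ Parcel B ∪ Parcel C| = 196 − 61 + 8 = 143.00.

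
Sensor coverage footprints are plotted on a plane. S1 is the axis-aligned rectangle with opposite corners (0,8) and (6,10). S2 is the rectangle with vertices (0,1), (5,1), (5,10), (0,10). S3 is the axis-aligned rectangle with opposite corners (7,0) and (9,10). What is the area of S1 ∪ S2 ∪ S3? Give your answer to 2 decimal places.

67.00

By inclusion–exclusion:
Individual areas: |S1| = 12, |S2| = 45, |S3| = 20.
|S1∩S2|: x∈[0,5], y∈[8,10] → 5·2 = 10.
|S1∩S3| = 0 (no overlap).
|S2∩S3| = 0 (no overlap).
|S1∩S2∩S3| = 0.
|S1 ∪ S2 ∪ S3| = 77 − 10 + 0 = 67.00.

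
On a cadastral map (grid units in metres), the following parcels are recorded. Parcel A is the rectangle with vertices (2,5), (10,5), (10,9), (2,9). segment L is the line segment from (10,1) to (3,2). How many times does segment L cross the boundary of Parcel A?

The segment lies entirely outside Parcel A and never meets its boundary.

0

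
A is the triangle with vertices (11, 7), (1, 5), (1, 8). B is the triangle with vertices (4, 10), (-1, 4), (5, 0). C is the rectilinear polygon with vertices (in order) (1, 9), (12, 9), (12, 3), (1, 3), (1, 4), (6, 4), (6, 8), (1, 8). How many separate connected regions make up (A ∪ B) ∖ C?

2

(A ∪ B) ∖ C splits into 2 disjoint pieces (area 26.3861, area 0.4667).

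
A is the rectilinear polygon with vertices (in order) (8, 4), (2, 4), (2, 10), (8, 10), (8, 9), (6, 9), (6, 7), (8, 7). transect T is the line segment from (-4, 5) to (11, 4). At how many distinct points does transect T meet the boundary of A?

The segment meets the boundary at (8,4.2), (2,4.6).

2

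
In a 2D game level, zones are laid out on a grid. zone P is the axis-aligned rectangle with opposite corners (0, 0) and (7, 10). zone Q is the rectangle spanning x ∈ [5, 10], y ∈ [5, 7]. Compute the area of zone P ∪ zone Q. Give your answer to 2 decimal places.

By inclusion–exclusion:
Individual areas: |zone P| = 70, |zone Q| = 10.
|zone P∩zone Q|: x∈[5,7], y∈[5,7] → 2·2 = 4.
|zone P ∪ zone Q| = 80 − 4 = 76.00.

76.00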